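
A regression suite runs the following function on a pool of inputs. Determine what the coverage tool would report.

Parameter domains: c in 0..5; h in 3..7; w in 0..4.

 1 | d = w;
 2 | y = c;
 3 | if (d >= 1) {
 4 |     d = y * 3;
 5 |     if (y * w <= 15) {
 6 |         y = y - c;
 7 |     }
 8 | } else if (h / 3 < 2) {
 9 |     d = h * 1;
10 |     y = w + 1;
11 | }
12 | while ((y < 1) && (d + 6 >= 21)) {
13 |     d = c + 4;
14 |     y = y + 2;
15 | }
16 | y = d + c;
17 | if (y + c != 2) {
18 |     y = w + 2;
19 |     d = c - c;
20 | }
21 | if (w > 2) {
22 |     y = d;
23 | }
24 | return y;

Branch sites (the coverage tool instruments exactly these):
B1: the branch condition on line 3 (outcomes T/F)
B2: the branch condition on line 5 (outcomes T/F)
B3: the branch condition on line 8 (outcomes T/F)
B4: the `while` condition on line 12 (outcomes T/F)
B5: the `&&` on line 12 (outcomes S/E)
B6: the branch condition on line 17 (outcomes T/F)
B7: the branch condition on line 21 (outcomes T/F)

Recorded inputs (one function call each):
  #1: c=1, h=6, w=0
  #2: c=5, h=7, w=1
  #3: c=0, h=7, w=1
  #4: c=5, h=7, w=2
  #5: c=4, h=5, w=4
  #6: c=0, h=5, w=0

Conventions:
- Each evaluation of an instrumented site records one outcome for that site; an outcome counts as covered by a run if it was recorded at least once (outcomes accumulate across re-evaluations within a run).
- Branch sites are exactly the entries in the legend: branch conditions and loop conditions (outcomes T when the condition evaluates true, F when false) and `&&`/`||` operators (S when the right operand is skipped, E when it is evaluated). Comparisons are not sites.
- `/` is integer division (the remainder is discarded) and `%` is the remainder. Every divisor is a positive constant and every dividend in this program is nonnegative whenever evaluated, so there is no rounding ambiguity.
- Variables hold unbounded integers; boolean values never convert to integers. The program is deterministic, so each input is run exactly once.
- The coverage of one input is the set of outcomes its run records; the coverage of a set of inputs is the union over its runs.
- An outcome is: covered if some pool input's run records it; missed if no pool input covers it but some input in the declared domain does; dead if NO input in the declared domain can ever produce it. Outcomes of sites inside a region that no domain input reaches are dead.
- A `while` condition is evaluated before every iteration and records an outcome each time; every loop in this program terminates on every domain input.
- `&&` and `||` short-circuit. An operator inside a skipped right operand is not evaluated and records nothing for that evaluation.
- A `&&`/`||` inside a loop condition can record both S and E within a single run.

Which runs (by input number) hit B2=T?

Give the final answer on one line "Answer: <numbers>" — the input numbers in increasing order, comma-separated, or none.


input #1 (c=1, h=6, w=0): never hits B2=T
input #2 (c=5, h=7, w=1): hits B2=T
input #3 (c=0, h=7, w=1): hits B2=T
input #4 (c=5, h=7, w=2): hits B2=T
input #5 (c=4, h=5, w=4): never hits B2=T
input #6 (c=0, h=5, w=0): never hits B2=T
Answer: 2, 3, 4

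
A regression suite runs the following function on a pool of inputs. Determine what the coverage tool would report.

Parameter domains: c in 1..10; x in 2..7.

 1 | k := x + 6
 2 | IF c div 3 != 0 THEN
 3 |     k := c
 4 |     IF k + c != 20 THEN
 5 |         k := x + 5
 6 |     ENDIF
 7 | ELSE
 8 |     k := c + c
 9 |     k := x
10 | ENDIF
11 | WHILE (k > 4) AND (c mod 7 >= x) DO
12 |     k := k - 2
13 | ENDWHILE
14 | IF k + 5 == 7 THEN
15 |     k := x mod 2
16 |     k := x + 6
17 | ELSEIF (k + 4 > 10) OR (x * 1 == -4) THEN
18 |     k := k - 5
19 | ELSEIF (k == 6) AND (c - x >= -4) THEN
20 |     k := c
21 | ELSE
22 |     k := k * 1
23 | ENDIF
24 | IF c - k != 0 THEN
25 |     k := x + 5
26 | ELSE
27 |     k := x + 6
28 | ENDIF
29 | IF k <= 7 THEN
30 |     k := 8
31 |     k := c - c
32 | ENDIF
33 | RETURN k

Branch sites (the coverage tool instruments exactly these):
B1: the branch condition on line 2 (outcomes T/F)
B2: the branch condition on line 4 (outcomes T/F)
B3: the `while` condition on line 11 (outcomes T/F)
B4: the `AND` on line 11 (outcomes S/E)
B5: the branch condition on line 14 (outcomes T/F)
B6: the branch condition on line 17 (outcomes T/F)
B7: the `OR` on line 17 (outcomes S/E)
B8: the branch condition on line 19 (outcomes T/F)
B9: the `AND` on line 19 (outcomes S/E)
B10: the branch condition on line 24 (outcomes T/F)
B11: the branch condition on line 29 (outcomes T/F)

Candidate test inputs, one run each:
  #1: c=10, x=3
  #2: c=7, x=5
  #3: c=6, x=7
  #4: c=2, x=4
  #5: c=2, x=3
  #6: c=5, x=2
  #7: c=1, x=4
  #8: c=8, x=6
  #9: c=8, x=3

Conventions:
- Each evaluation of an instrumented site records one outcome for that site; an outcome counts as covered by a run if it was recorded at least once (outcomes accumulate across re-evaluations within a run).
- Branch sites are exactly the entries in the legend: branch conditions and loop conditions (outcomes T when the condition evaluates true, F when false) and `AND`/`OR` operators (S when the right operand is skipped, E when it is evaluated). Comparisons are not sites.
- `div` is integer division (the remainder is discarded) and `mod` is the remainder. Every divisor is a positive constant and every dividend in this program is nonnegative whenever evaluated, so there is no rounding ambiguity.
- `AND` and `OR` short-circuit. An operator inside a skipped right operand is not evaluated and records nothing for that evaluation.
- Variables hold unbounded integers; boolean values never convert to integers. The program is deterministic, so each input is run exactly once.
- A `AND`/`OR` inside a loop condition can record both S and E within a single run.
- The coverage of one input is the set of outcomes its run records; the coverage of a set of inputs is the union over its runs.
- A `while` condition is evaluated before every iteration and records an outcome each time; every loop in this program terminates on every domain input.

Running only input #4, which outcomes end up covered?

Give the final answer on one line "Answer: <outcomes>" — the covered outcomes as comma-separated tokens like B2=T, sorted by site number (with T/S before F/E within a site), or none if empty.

Simulating input #4 (c=2, x=4) step by step:
  B1->F, B4->S, B3->F, B5->F, B7->E, B6->F, B9->S, B8->F, B10->T, B11->F
deduplicating events, the covered set is: B1=F, B3=F, B4=S, B5=F, B6=F, B7=E, B8=F, B9=S, B10=T, B11=F

Answer: B1=F, B3=F, B4=S, B5=F, B6=F, B7=E, B8=F, B9=S, B10=T, B11=F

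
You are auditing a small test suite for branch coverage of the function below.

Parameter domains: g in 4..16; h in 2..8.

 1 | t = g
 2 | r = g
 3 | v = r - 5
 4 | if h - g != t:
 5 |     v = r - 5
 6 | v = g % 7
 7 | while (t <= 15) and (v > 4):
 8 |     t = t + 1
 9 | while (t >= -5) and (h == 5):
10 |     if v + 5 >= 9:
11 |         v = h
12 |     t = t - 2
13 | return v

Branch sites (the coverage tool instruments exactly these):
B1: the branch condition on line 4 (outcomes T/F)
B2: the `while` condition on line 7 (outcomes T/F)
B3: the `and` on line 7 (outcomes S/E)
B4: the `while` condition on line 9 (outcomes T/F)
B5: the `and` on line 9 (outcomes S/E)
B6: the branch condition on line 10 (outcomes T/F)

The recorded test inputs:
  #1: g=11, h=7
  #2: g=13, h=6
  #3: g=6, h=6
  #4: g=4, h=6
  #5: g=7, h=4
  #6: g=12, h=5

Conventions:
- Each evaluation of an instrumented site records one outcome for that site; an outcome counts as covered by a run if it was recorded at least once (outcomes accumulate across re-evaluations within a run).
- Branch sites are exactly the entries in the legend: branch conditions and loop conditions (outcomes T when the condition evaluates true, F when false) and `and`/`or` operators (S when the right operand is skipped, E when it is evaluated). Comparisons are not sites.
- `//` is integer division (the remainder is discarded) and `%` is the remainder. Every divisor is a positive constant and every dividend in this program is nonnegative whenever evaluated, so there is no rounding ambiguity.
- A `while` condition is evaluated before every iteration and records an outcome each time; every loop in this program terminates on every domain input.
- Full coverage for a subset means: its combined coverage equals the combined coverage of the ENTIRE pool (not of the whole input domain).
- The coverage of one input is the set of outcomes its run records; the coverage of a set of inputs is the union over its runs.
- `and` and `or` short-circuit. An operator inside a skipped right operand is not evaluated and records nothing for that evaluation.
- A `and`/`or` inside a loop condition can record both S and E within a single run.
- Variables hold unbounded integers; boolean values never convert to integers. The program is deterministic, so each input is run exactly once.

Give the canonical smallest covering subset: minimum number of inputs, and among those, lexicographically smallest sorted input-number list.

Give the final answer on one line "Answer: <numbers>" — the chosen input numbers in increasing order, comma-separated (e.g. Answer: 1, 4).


#1 (g=11, h=7) -> covered: B1=T, B2=F, B3=E, B4=F, B5=E
#2 (g=13, h=6) -> covered: B1=T, B2=T, B2=F, B3=S, B3=E, B4=F, B5=E
#3 (g=6, h=6) -> covered: B1=T, B2=T, B2=F, B3=S, B3=E, B4=F, B5=E
#4 (g=4, h=6) -> covered: B1=T, B2=F, B3=E, B4=F, B5=E
#5 (g=7, h=4) -> covered: B1=T, B2=F, B3=E, B4=F, B5=E
#6 (g=12, h=5) -> covered: B1=T, B2=T, B2=F, B3=S, B3=E, B4=T, B4=F, B5=S, B5=E, B6=T
the full pool covers 10 outcomes: B1=T, B2=T, B2=F, B3=S, B3=E, B4=T, B4=F, B5=S, B5=E, B6=T
at size 1, {6} reaches all 10 outcomes; every lexicographically earlier size-1 subset fails
Answer: 6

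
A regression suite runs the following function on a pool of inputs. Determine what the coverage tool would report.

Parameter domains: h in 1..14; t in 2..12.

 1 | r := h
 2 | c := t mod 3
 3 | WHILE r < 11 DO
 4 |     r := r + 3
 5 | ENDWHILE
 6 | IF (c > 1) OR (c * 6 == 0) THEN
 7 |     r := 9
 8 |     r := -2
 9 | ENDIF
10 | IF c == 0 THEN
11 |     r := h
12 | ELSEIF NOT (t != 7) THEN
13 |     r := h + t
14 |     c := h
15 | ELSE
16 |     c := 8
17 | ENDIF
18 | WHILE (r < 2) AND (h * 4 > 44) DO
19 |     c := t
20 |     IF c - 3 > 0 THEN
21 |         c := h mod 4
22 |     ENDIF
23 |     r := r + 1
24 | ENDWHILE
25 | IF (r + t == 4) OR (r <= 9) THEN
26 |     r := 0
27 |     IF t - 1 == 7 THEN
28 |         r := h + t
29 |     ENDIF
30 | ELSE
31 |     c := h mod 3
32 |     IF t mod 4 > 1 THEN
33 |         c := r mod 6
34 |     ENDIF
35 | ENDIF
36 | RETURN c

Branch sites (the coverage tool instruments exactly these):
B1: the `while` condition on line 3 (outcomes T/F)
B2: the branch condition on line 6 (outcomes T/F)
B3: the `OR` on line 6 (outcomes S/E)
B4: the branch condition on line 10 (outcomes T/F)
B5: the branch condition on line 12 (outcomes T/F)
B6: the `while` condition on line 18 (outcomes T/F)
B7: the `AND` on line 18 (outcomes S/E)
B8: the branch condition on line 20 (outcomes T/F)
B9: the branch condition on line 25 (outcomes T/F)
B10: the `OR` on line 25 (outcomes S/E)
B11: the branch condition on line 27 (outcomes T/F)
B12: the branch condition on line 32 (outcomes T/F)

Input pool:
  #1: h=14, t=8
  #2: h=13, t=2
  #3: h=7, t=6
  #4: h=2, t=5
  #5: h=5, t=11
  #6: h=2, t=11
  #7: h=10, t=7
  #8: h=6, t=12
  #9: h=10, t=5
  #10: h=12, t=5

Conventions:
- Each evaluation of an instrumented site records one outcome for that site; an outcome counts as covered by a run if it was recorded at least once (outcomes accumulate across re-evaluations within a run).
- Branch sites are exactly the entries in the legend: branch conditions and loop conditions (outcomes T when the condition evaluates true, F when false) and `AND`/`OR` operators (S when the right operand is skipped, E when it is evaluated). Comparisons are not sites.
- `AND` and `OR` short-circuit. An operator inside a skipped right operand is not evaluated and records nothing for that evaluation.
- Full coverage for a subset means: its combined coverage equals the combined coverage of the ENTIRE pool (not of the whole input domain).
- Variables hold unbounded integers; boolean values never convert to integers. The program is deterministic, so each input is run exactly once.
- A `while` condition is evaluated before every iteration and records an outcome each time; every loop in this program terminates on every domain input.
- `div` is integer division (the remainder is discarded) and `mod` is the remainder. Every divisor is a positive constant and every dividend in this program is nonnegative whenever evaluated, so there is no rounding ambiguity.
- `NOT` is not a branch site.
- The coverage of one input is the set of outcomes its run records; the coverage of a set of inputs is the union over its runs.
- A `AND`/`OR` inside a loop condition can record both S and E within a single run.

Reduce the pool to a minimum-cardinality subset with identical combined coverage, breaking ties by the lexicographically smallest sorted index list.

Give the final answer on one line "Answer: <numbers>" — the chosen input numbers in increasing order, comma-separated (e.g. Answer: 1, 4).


test 1 (h=14, t=8) fires B1->F, B3->S, B2->T, B4->F, B5->F, B7->E, B6->T, B8->T, B7->E, B6->T, B8->T, B7->E, B6->T, B8->T, ...; hits B1=F, B2=T, B3=S, B4=F, B5=F, B6=T, B6=F, B7=S, B7=E, B8=T, B9=T, B10=E, B11=T
test 2 (h=13, t=2) fires B1->F, B3->S, B2->T, B4->F, B5->F, B7->E, B6->T, B8->F, B7->E, B6->T, B8->F, B7->E, B6->T, B8->F, ...; hits B1=F, B2=T, B3=S, B4=F, B5=F, B6=T, B6=F, B7=S, B7=E, B8=F, B9=T, B10=S, B11=F
test 3 (h=7, t=6) fires B1->T, B1->T, B1->F, B3->E, B2->T, B4->T, B7->S, B6->F, B10->E, B9->T, B11->F; hits B1=T, B1=F, B2=T, B3=E, B4=T, B6=F, B7=S, B9=T, B10=E, B11=F
test 4 (h=2, t=5) fires B1->T, B1->T, B1->T, B1->F, B3->S, B2->T, B4->F, B5->F, B7->E, B6->F, B10->E, B9->T, B11->F; hits B1=T, B1=F, B2=T, B3=S, B4=F, B5=F, B6=F, B7=E, B9=T, B10=E, B11=F
test 5 (h=5, t=11) fires B1->T, B1->T, B1->F, B3->S, B2->T, B4->F, B5->F, B7->E, B6->F, B10->E, B9->T, B11->F; hits B1=T, B1=F, B2=T, B3=S, B4=F, B5=F, B6=F, B7=E, B9=T, B10=E, B11=F
test 6 (h=2, t=11) fires B1->T, B1->T, B1->T, B1->F, B3->S, B2->T, B4->F, B5->F, B7->E, B6->F, B10->E, B9->T, B11->F; hits B1=T, B1=F, B2=T, B3=S, B4=F, B5=F, B6=F, B7=E, B9=T, B10=E, B11=F
test 7 (h=10, t=7) fires B1->T, B1->F, B3->E, B2->F, B4->F, B5->T, B7->S, B6->F, B10->E, B9->F, B12->T; hits B1=T, B1=F, B2=F, B3=E, B4=F, B5=T, B6=F, B7=S, B9=F, B10=E, B12=T
test 8 (h=6, t=12) fires B1->T, B1->T, B1->F, B3->E, B2->T, B4->T, B7->S, B6->F, B10->E, B9->T, B11->F; hits B1=T, B1=F, B2=T, B3=E, B4=T, B6=F, B7=S, B9=T, B10=E, B11=F
test 9 (h=10, t=5) fires B1->T, B1->F, B3->S, B2->T, B4->F, B5->F, B7->E, B6->F, B10->E, B9->T, B11->F; hits B1=T, B1=F, B2=T, B3=S, B4=F, B5=F, B6=F, B7=E, B9=T, B10=E, B11=F
test 10 (h=12, t=5) fires B1->F, B3->S, B2->T, B4->F, B5->F, B7->E, B6->T, B8->T, B7->E, B6->T, B8->T, B7->E, B6->T, B8->T, ...; hits B1=F, B2=T, B3=S, B4=F, B5=F, B6=T, B6=F, B7=S, B7=E, B8=T, B9=T, B10=E, B11=F
union over all inputs: B1=T, B1=F, B2=T, B2=F, B3=S, B3=E, B4=T, B4=F, B5=T, B5=F, B6=T, B6=F, B7=S, B7=E, B8=T, B8=F, B9=T, B9=F, B10=S, B10=E, B11=T, B11=F, B12=T (23 outcomes)
size 1 is not enough: best union over all size-1 subsets is 13/23
size 2 is not enough: best union over all size-2 subsets is 20/23
size 3 is not enough: best union over all size-3 subsets is 22/23
inputs {1, 2, 3, 7} (size 4) cover everything; no size-4 subset with a lexicographically smaller index list covers all 23
Answer: 1, 2, 3, 7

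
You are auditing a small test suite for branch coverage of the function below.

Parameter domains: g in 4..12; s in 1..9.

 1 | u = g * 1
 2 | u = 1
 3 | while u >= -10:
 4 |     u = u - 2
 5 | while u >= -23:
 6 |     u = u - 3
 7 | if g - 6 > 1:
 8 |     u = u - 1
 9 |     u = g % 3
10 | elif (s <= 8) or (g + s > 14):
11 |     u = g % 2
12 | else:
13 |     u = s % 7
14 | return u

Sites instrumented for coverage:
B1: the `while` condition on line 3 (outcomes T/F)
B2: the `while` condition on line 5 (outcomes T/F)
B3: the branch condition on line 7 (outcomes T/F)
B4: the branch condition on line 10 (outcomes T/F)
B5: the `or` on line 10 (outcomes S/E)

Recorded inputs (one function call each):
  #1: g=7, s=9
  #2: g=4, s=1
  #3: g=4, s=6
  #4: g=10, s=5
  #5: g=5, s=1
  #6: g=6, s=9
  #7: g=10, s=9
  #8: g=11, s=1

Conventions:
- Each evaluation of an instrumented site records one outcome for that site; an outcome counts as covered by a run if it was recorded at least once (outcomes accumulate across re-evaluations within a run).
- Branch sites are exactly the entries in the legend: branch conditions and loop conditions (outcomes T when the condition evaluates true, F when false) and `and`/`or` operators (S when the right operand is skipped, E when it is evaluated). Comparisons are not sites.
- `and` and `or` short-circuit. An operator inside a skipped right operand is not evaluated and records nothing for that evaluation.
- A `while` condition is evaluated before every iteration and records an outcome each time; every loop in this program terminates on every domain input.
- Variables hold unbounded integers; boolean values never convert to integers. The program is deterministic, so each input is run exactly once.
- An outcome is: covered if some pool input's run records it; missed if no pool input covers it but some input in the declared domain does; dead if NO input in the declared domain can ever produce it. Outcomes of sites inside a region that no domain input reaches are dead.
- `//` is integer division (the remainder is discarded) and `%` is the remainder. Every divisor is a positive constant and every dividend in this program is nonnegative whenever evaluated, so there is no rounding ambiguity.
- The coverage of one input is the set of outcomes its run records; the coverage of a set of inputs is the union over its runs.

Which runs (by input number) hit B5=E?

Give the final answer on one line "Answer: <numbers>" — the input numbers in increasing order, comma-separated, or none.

input #1 (g=7, s=9): produces B5=E
input #2 (g=4, s=1): does not produce B5=E
input #3 (g=4, s=6): does not produce B5=E
input #4 (g=10, s=5): does not produce B5=E
input #5 (g=5, s=1): does not produce B5=E
input #6 (g=6, s=9): produces B5=E
input #7 (g=10, s=9): does not produce B5=E
input #8 (g=11, s=1): does not produce B5=E

Answer: 1, 6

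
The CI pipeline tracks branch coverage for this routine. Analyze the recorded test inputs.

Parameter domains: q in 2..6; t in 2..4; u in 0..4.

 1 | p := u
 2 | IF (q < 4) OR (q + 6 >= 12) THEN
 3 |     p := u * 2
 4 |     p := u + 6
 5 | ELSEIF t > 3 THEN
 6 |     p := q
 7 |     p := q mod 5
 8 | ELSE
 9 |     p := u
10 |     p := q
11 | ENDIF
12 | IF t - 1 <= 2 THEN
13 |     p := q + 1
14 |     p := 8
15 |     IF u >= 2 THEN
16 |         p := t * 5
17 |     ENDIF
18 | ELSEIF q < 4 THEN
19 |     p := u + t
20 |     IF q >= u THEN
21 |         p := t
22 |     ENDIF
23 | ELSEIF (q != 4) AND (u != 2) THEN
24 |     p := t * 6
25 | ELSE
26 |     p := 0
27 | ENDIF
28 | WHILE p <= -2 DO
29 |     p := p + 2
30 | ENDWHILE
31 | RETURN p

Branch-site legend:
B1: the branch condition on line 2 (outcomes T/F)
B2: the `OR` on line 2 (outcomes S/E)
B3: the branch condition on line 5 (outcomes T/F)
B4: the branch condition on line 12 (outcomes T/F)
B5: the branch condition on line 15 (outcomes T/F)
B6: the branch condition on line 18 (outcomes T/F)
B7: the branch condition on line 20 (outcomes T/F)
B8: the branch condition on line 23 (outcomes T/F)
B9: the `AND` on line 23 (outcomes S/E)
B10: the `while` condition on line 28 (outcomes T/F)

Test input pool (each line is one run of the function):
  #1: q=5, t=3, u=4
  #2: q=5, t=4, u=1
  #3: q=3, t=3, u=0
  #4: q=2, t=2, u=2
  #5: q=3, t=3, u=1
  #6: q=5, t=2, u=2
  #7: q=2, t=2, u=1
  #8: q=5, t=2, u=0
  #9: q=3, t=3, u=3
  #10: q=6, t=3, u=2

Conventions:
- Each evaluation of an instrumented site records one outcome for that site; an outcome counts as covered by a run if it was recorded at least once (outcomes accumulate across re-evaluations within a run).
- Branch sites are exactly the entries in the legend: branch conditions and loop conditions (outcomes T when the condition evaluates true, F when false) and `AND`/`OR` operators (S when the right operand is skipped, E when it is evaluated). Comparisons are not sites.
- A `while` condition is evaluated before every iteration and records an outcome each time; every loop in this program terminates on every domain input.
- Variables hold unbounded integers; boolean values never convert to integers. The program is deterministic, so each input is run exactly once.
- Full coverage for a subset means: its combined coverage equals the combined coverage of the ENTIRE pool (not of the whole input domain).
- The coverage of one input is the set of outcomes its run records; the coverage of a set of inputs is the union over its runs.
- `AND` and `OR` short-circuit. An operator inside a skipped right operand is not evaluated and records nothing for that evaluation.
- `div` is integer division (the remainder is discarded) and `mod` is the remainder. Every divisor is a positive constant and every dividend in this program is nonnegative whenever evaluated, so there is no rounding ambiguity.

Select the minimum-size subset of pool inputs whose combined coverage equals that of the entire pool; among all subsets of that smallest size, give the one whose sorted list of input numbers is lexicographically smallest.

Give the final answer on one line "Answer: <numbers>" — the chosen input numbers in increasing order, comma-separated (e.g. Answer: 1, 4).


run #1 (q=5, t=3, u=4) runs B2->E, B1->F, B3->F, B4->T, B5->T, B10->F; records B1=F, B2=E, B3=F, B4=T, B5=T, B10=F
run #2 (q=5, t=4, u=1) runs B2->E, B1->F, B3->T, B4->F, B6->F, B9->E, B8->T, B10->F; records B1=F, B2=E, B3=T, B4=F, B6=F, B8=T, B9=E, B10=F
run #3 (q=3, t=3, u=0) runs B2->S, B1->T, B4->T, B5->F, B10->F; records B1=T, B2=S, B4=T, B5=F, B10=F
run #4 (q=2, t=2, u=2) runs B2->S, B1->T, B4->T, B5->T, B10->F; records B1=T, B2=S, B4=T, B5=T, B10=F
run #5 (q=3, t=3, u=1) runs B2->S, B1->T, B4->T, B5->F, B10->F; records B1=T, B2=S, B4=T, B5=F, B10=F
run #6 (q=5, t=2, u=2) runs B2->E, B1->F, B3->F, B4->T, B5->T, B10->F; records B1=F, B2=E, B3=F, B4=T, B5=T, B10=F
run #7 (q=2, t=2, u=1) runs B2->S, B1->T, B4->T, B5->F, B10->F; records B1=T, B2=S, B4=T, B5=F, B10=F
run #8 (q=5, t=2, u=0) runs B2->E, B1->F, B3->F, B4->T, B5->F, B10->F; records B1=F, B2=E, B3=F, B4=T, B5=F, B10=F
run #9 (q=3, t=3, u=3) runs B2->S, B1->T, B4->T, B5->T, B10->F; records B1=T, B2=S, B4=T, B5=T, B10=F
run #10 (q=6, t=3, u=2) runs B2->E, B1->T, B4->T, B5->T, B10->F; records B1=T, B2=E, B4=T, B5=T, B10=F
union over all inputs: B1=T, B1=F, B2=S, B2=E, B3=T, B3=F, B4=T, B4=F, B5=T, B5=F, B6=F, B8=T, B9=E, B10=F (14 outcomes)
size 1 is not enough: best union over all size-1 subsets is 8/14
size 2 is not enough: best union over all size-2 subsets is 12/14
inputs {1, 2, 3} (size 3) cover everything; no size-3 subset with a lexicographically smaller index list covers all 14
Answer: 1, 2, 3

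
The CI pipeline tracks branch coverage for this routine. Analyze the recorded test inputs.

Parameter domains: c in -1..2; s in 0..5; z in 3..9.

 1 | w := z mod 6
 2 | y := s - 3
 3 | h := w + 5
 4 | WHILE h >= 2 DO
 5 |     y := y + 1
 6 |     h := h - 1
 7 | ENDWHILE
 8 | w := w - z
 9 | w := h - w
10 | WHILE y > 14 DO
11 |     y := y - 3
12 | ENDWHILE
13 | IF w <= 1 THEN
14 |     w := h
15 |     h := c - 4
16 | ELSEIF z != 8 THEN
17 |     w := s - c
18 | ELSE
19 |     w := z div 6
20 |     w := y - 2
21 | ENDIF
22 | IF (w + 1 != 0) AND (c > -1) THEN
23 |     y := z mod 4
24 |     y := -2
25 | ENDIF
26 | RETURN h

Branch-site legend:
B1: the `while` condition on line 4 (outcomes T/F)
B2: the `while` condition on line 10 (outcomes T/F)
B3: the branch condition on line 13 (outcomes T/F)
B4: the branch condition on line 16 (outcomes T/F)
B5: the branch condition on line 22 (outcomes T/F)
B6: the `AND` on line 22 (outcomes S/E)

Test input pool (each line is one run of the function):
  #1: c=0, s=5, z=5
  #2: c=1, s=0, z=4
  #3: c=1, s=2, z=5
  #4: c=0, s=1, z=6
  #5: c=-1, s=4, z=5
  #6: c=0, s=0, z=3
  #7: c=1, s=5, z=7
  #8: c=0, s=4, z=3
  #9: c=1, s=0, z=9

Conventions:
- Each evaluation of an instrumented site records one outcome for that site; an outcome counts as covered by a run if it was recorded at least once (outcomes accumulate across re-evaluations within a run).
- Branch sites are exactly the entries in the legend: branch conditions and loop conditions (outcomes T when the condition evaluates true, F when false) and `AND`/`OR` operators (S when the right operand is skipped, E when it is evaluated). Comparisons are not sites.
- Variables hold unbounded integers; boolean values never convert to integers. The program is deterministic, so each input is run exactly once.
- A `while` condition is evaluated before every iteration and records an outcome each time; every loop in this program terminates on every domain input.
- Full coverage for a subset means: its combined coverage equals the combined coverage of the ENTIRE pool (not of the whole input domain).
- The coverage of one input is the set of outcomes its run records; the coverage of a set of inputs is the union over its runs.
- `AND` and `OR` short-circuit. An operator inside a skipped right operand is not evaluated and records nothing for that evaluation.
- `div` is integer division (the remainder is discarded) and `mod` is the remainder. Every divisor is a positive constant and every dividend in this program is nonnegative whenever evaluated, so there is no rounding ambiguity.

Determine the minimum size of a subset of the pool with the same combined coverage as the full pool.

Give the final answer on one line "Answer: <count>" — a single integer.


#1 (c=0, s=5, z=5) -> B1->T, B1->T, B1->T, B1->T, B1->T, B1->T, B1->T, B1->T, B1->T, B1->F, B2->F, B3->T, B6->E, B5->T; covered: B1=T, B1=F, B2=F, B3=T, B5=T, B6=E
#2 (c=1, s=0, z=4) -> B1->T, B1->T, B1->T, B1->T, B1->T, B1->T, B1->T, B1->T, B1->F, B2->F, B3->T, B6->E, B5->T; covered: B1=T, B1=F, B2=F, B3=T, B5=T, B6=E
#3 (c=1, s=2, z=5) -> B1->T, B1->T, B1->T, B1->T, B1->T, B1->T, B1->T, B1->T, B1->T, B1->F, B2->F, B3->T, B6->E, B5->T; covered: B1=T, B1=F, B2=F, B3=T, B5=T, B6=E
#4 (c=0, s=1, z=6) -> B1->T, B1->T, B1->T, B1->T, B1->F, B2->F, B3->F, B4->T, B6->E, B5->T; covered: B1=T, B1=F, B2=F, B3=F, B4=T, B5=T, B6=E
#5 (c=-1, s=4, z=5) -> B1->T, B1->T, B1->T, B1->T, B1->T, B1->T, B1->T, B1->T, B1->T, B1->F, B2->F, B3->T, B6->E, B5->F; covered: B1=T, B1=F, B2=F, B3=T, B5=F, B6=E
#6 (c=0, s=0, z=3) -> B1->T, B1->T, B1->T, B1->T, B1->T, B1->T, B1->T, B1->F, B2->F, B3->T, B6->E, B5->T; covered: B1=T, B1=F, B2=F, B3=T, B5=T, B6=E
#7 (c=1, s=5, z=7) -> B1->T, B1->T, B1->T, B1->T, B1->T, B1->F, B2->F, B3->F, B4->T, B6->E, B5->T; covered: B1=T, B1=F, B2=F, B3=F, B4=T, B5=T, B6=E
#8 (c=0, s=4, z=3) -> B1->T, B1->T, B1->T, B1->T, B1->T, B1->T, B1->T, B1->F, B2->F, B3->T, B6->E, B5->T; covered: B1=T, B1=F, B2=F, B3=T, B5=T, B6=E
#9 (c=1, s=0, z=9) -> B1->T, B1->T, B1->T, B1->T, B1->T, B1->T, B1->T, B1->F, B2->F, B3->F, B4->T, B6->S, B5->F; covered: B1=T, B1=F, B2=F, B3=F, B4=T, B5=F, B6=S
the full pool covers 10 outcomes: B1=T, B1=F, B2=F, B3=T, B3=F, B4=T, B5=T, B5=F, B6=S, B6=E
every size-1 subset falls short of the 10 outcomes (best: 7/10)
the canonical winner is {1, 9}: size 2, full 10-outcome coverage, earliest index list among size-2 covers
Answer: 2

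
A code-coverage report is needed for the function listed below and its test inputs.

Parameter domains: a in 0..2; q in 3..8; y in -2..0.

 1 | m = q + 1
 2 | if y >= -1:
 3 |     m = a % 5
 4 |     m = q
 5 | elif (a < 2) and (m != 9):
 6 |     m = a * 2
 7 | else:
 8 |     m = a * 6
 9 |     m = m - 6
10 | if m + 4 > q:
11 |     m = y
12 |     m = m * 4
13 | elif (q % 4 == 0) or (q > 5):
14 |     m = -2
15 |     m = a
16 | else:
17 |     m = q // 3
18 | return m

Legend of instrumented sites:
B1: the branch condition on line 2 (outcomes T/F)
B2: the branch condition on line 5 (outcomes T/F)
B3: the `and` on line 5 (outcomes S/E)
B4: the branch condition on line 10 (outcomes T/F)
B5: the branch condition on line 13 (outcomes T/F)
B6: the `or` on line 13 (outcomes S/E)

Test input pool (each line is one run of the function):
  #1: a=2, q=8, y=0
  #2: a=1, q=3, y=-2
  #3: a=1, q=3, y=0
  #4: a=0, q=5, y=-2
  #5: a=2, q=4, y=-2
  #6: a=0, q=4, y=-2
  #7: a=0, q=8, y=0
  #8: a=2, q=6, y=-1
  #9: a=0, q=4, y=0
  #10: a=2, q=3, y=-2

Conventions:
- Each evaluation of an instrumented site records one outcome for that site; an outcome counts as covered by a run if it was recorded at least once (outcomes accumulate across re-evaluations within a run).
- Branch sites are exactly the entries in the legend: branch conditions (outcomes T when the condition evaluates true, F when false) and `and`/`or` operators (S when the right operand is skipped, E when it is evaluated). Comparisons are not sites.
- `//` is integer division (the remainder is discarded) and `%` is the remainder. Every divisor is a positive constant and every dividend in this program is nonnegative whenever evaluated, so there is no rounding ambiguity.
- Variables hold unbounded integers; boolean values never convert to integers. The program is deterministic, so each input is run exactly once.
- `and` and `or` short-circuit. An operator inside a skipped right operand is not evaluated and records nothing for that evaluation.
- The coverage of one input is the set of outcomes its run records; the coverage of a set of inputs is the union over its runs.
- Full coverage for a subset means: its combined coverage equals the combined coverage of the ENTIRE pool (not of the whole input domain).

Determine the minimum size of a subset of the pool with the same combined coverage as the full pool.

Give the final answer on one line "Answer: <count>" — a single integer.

input #1 (a=2, q=8, y=0): covers B1=T, B4=T
input #2 (a=1, q=3, y=-2): covers B1=F, B2=T, B3=E, B4=T
input #3 (a=1, q=3, y=0): covers B1=T, B4=T
input #4 (a=0, q=5, y=-2): covers B1=F, B2=T, B3=E, B4=F, B5=F, B6=E
input #5 (a=2, q=4, y=-2): covers B1=F, B2=F, B3=S, B4=T
input #6 (a=0, q=4, y=-2): covers B1=F, B2=T, B3=E, B4=F, B5=T, B6=S
input #7 (a=0, q=8, y=0): covers B1=T, B4=T
input #8 (a=2, q=6, y=-1): covers B1=T, B4=T
input #9 (a=0, q=4, y=0): covers B1=T, B4=T
input #10 (a=2, q=3, y=-2): covers B1=F, B2=F, B3=S, B4=T
union over all inputs: B1=T, B1=F, B2=T, B2=F, B3=S, B3=E, B4=T, B4=F, B5=T, B5=F, B6=S, B6=E (12 outcomes)
every size-1 subset falls short of the 12 outcomes (best: 6/12)
every size-2 subset falls short of the 12 outcomes (best: 9/12)
every size-3 subset falls short of the 12 outcomes (best: 11/12)
the canonical winner is {1, 4, 5, 6}: size 4, full 12-outcome coverage, earliest index list among size-4 covers

Answer: 4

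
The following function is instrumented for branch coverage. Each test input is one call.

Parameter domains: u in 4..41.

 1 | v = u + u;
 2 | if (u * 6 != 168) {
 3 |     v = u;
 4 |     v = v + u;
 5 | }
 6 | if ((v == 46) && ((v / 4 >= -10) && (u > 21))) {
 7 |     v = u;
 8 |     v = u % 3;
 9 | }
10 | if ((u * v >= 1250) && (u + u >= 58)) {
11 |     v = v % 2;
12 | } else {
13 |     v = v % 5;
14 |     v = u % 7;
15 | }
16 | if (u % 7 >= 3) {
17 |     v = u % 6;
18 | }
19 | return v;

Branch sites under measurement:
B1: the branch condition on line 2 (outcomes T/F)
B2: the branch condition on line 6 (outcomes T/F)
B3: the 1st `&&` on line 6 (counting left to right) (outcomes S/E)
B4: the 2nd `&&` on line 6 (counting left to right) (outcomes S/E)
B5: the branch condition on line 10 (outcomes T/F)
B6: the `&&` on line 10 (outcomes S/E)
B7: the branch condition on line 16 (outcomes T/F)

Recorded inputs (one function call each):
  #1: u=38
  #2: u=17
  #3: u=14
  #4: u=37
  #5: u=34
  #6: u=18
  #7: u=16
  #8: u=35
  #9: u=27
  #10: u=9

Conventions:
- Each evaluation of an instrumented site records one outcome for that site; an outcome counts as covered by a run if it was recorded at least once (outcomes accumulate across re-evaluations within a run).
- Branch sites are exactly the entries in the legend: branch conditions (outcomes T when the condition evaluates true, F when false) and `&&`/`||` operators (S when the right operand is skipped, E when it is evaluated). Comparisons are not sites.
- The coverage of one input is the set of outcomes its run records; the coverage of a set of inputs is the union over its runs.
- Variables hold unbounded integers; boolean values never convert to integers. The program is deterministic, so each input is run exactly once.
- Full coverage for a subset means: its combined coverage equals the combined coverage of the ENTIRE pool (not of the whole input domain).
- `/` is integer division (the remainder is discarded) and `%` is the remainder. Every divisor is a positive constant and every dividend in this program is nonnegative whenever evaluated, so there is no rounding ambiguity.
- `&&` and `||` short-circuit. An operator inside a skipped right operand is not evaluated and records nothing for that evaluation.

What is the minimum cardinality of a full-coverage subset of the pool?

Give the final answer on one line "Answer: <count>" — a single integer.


input #1 (u=38): events B1->T, B3->S, B2->F, B6->E, B5->T, B7->T; covers B1=T, B2=F, B3=S, B5=T, B6=E, B7=T
input #2 (u=17): events B1->T, B3->S, B2->F, B6->S, B5->F, B7->T; covers B1=T, B2=F, B3=S, B5=F, B6=S, B7=T
input #3 (u=14): events B1->T, B3->S, B2->F, B6->S, B5->F, B7->F; covers B1=T, B2=F, B3=S, B5=F, B6=S, B7=F
input #4 (u=37): events B1->T, B3->S, B2->F, B6->E, B5->T, B7->F; covers B1=T, B2=F, B3=S, B5=T, B6=E, B7=F
input #5 (u=34): events B1->T, B3->S, B2->F, B6->E, B5->T, B7->T; covers B1=T, B2=F, B3=S, B5=T, B6=E, B7=T
input #6 (u=18): events B1->T, B3->S, B2->F, B6->S, B5->F, B7->T; covers B1=T, B2=F, B3=S, B5=F, B6=S, B7=T
input #7 (u=16): events B1->T, B3->S, B2->F, B6->S, B5->F, B7->F; covers B1=T, B2=F, B3=S, B5=F, B6=S, B7=F
input #8 (u=35): events B1->T, B3->S, B2->F, B6->E, B5->T, B7->F; covers B1=T, B2=F, B3=S, B5=T, B6=E, B7=F
input #9 (u=27): events B1->T, B3->S, B2->F, B6->E, B5->F, B7->T; covers B1=T, B2=F, B3=S, B5=F, B6=E, B7=T
input #10 (u=9): events B1->T, B3->S, B2->F, B6->S, B5->F, B7->F; covers B1=T, B2=F, B3=S, B5=F, B6=S, B7=F
pool-wide coverage (9 outcomes): B1=T, B2=F, B3=S, B5=T, B5=F, B6=S, B6=E, B7=T, B7=F
size 1 is not enough: best union over all size-1 subsets is 6/9
the canonical winner is {1, 3}: size 2, full 9-outcome coverage, earliest index list among size-2 covers
Answer: 2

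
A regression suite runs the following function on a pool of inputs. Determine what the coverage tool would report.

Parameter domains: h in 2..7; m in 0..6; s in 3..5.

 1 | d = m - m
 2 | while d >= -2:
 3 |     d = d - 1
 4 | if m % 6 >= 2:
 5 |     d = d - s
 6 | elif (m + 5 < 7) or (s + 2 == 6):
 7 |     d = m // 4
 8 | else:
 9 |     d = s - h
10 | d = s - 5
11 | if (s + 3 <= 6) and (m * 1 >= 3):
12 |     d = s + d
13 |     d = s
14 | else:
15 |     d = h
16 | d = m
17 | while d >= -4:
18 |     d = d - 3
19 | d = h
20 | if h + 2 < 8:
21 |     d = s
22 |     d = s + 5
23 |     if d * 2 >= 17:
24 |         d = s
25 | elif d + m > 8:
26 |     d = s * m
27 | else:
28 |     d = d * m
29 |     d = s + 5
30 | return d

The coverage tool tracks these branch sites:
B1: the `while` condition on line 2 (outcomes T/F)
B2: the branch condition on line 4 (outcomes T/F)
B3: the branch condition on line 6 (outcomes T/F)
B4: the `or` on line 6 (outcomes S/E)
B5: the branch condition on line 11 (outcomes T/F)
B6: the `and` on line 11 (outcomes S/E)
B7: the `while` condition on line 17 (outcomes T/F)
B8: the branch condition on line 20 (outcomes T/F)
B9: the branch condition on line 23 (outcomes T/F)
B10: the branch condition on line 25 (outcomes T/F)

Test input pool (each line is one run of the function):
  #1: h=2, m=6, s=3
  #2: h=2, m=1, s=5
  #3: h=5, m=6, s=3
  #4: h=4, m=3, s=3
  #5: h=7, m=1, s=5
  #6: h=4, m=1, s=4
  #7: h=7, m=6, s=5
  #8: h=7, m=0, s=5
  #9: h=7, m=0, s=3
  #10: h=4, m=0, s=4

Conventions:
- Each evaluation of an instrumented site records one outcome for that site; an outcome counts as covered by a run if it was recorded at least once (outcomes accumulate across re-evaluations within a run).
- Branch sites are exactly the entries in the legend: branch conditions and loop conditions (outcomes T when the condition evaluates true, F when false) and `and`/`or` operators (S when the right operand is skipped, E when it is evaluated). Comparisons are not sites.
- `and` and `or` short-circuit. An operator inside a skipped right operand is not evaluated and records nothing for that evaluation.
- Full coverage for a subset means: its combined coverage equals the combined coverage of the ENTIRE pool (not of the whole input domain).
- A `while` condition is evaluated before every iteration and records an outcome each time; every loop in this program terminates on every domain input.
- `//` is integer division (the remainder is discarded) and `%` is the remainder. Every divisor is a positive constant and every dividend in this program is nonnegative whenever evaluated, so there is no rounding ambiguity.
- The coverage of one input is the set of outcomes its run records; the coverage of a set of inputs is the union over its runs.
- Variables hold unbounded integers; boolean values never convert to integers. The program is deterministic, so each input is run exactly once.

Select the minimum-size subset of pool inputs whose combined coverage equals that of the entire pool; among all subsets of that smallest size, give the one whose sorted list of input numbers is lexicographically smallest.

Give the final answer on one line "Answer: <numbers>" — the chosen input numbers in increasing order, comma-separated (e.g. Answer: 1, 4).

#1 (h=2, m=6, s=3) -> covered: B1=T, B1=F, B2=F, B3=F, B4=E, B5=T, B6=E, B7=T, B7=F, B8=T, B9=F
#2 (h=2, m=1, s=5) -> covered: B1=T, B1=F, B2=F, B3=T, B4=S, B5=F, B6=S, B7=T, B7=F, B8=T, B9=T
#3 (h=5, m=6, s=3) -> covered: B1=T, B1=F, B2=F, B3=F, B4=E, B5=T, B6=E, B7=T, B7=F, B8=T, B9=F
#4 (h=4, m=3, s=3) -> covered: B1=T, B1=F, B2=T, B5=T, B6=E, B7=T, B7=F, B8=T, B9=F
#5 (h=7, m=1, s=5) -> covered: B1=T, B1=F, B2=F, B3=T, B4=S, B5=F, B6=S, B7=T, B7=F, B8=F, B10=F
#6 (h=4, m=1, s=4) -> covered: B1=T, B1=F, B2=F, B3=T, B4=S, B5=F, B6=S, B7=T, B7=F, B8=T, B9=T
#7 (h=7, m=6, s=5) -> covered: B1=T, B1=F, B2=F, B3=F, B4=E, B5=F, B6=S, B7=T, B7=F, B8=F, B10=T
#8 (h=7, m=0, s=5) -> covered: B1=T, B1=F, B2=F, B3=T, B4=S, B5=F, B6=S, B7=T, B7=F, B8=F, B10=F
#9 (h=7, m=0, s=3) -> covered: B1=T, B1=F, B2=F, B3=T, B4=S, B5=F, B6=E, B7=T, B7=F, B8=F, B10=F
#10 (h=4, m=0, s=4) -> covered: B1=T, B1=F, B2=F, B3=T, B4=S, B5=F, B6=S, B7=T, B7=F, B8=T, B9=T
the full pool covers 20 outcomes: B1=T, B1=F, B2=T, B2=F, B3=T, B3=F, B4=S, B4=E, B5=T, B5=F, B6=S, B6=E, B7=T, B7=F, B8=T, B8=F, B9=T, B9=F, B10=T, B10=F
every size-1 subset falls short of the 20 outcomes (best: 11/20)
every size-2 subset falls short of the 20 outcomes (best: 17/20)
every size-3 subset falls short of the 20 outcomes (best: 19/20)
the canonical winner is {2, 4, 5, 7}: size 4, full 20-outcome coverage, earliest index list among size-4 covers

Answer: 2, 4, 5, 7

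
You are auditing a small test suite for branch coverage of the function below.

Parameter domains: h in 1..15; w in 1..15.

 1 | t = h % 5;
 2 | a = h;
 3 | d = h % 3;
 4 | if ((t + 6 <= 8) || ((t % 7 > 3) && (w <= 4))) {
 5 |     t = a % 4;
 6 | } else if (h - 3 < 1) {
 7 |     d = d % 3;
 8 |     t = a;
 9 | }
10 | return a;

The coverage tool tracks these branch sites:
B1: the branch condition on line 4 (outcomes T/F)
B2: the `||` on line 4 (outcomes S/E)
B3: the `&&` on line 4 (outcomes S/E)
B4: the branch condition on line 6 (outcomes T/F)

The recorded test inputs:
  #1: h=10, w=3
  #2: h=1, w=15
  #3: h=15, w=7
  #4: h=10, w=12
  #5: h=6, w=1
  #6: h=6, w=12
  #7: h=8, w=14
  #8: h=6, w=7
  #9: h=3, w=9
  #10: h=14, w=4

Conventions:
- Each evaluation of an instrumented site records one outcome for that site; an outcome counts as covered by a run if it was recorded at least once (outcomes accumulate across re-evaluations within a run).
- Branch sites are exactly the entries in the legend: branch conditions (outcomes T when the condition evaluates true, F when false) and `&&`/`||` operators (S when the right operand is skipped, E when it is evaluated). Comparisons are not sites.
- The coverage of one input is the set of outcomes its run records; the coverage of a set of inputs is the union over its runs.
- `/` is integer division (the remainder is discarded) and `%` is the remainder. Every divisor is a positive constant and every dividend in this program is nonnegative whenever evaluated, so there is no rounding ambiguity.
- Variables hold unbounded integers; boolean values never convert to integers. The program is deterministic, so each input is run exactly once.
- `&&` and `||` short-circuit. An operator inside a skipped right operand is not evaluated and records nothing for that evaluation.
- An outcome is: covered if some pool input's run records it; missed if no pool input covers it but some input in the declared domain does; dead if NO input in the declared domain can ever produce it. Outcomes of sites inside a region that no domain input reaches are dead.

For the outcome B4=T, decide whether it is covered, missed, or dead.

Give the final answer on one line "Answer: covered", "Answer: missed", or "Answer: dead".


B4=T is recorded by pool input(s) 9 -> covered
Answer: covered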